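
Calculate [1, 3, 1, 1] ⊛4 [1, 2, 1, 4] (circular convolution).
Use y[k] = Σ_j a[j]·b[(k-j) mod 4]. y[0] = 1×1 + 3×4 + 1×1 + 1×2 = 16; y[1] = 1×2 + 3×1 + 1×4 + 1×1 = 10; y[2] = 1×1 + 3×2 + 1×1 + 1×4 = 12; y[3] = 1×4 + 3×1 + 1×2 + 1×1 = 10. Result: [16, 10, 12, 10]

[16, 10, 12, 10]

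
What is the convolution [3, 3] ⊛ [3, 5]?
y[0] = 3×3 = 9; y[1] = 3×5 + 3×3 = 24; y[2] = 3×5 = 15

[9, 24, 15]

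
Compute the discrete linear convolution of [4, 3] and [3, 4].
y[0] = 4×3 = 12; y[1] = 4×4 + 3×3 = 25; y[2] = 3×4 = 12

[12, 25, 12]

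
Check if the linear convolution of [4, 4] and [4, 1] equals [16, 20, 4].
Recompute linear convolution of [4, 4] and [4, 1]: y[0] = 4×4 = 16; y[1] = 4×1 + 4×4 = 20; y[2] = 4×1 = 4 → [16, 20, 4]. Given [16, 20, 4] matches, so answer: Yes

Yes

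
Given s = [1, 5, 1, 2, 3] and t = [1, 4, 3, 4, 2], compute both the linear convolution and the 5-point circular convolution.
Linear: y_lin[0] = 1×1 = 1; y_lin[1] = 1×4 + 5×1 = 9; y_lin[2] = 1×3 + 5×4 + 1×1 = 24; y_lin[3] = 1×4 + 5×3 + 1×4 + 2×1 = 25; y_lin[4] = 1×2 + 5×4 + 1×3 + 2×4 + 3×1 = 36; y_lin[5] = 5×2 + 1×4 + 2×3 + 3×4 = 32; y_lin[6] = 1×2 + 2×4 + 3×3 = 19; y_lin[7] = 2×2 + 3×4 = 16; y_lin[8] = 3×2 = 6 → [1, 9, 24, 25, 36, 32, 19, 16, 6]. Circular (length 5): y[0] = 1×1 + 5×2 + 1×4 + 2×3 + 3×4 = 33; y[1] = 1×4 + 5×1 + 1×2 + 2×4 + 3×3 = 28; y[2] = 1×3 + 5×4 + 1×1 + 2×2 + 3×4 = 40; y[3] = 1×4 + 5×3 + 1×4 + 2×1 + 3×2 = 31; y[4] = 1×2 + 5×4 + 1×3 + 2×4 + 3×1 = 36 → [33, 28, 40, 31, 36]

Linear: [1, 9, 24, 25, 36, 32, 19, 16, 6], Circular: [33, 28, 40, 31, 36]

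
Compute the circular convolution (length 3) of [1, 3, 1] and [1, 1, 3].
Use y[k] = Σ_j a[j]·b[(k-j) mod 3]. y[0] = 1×1 + 3×3 + 1×1 = 11; y[1] = 1×1 + 3×1 + 1×3 = 7; y[2] = 1×3 + 3×1 + 1×1 = 7. Result: [11, 7, 7]

[11, 7, 7]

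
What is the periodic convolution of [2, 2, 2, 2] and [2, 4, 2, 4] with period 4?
Use y[k] = Σ_j u[j]·v[(k-j) mod 4]. y[0] = 2×2 + 2×4 + 2×2 + 2×4 = 24; y[1] = 2×4 + 2×2 + 2×4 + 2×2 = 24; y[2] = 2×2 + 2×4 + 2×2 + 2×4 = 24; y[3] = 2×4 + 2×2 + 2×4 + 2×2 = 24. Result: [24, 24, 24, 24]

[24, 24, 24, 24]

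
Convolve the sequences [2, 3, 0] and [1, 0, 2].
y[0] = 2×1 = 2; y[1] = 2×0 + 3×1 = 3; y[2] = 2×2 + 3×0 + 0×1 = 4; y[3] = 3×2 + 0×0 = 6; y[4] = 0×2 = 0

[2, 3, 4, 6, 0]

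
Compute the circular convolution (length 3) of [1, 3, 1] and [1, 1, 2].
Use y[k] = Σ_j f[j]·g[(k-j) mod 3]. y[0] = 1×1 + 3×2 + 1×1 = 8; y[1] = 1×1 + 3×1 + 1×2 = 6; y[2] = 1×2 + 3×1 + 1×1 = 6. Result: [8, 6, 6]

[8, 6, 6]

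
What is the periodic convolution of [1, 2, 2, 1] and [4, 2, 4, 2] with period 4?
Use y[k] = Σ_j u[j]·v[(k-j) mod 4]. y[0] = 1×4 + 2×2 + 2×4 + 1×2 = 18; y[1] = 1×2 + 2×4 + 2×2 + 1×4 = 18; y[2] = 1×4 + 2×2 + 2×4 + 1×2 = 18; y[3] = 1×2 + 2×4 + 2×2 + 1×4 = 18. Result: [18, 18, 18, 18]

[18, 18, 18, 18]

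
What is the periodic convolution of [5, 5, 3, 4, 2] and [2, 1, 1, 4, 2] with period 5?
Use y[k] = Σ_j x[j]·h[(k-j) mod 5]. y[0] = 5×2 + 5×2 + 3×4 + 4×1 + 2×1 = 38; y[1] = 5×1 + 5×2 + 3×2 + 4×4 + 2×1 = 39; y[2] = 5×1 + 5×1 + 3×2 + 4×2 + 2×4 = 32; y[3] = 5×4 + 5×1 + 3×1 + 4×2 + 2×2 = 40; y[4] = 5×2 + 5×4 + 3×1 + 4×1 + 2×2 = 41. Result: [38, 39, 32, 40, 41]

[38, 39, 32, 40, 41]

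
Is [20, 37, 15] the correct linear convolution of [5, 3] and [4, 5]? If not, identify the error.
Recompute linear convolution of [5, 3] and [4, 5]: y[0] = 5×4 = 20; y[1] = 5×5 + 3×4 = 37; y[2] = 3×5 = 15 → [20, 37, 15]. Given [20, 37, 15] matches, so answer: Yes

Yes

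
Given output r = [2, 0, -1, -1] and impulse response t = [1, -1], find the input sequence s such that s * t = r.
Deconvolve r=[2, 0, -1, -1] by t=[1, -1]. Since t[0]=1, solve forward: s[0] = r[0] / 1 = 2; s[1] = (r[1] - 2×-1) / 1 = 2; s[2] = (r[2] - 2×-1) / 1 = 1. So s = [2, 2, 1]. Check by forward convolution: r[0] = 2×1 = 2; r[1] = 2×-1 + 2×1 = 0; r[2] = 2×-1 + 1×1 = -1; r[3] = 1×-1 = -1

[2, 2, 1]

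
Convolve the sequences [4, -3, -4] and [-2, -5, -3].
y[0] = 4×-2 = -8; y[1] = 4×-5 + -3×-2 = -14; y[2] = 4×-3 + -3×-5 + -4×-2 = 11; y[3] = -3×-3 + -4×-5 = 29; y[4] = -4×-3 = 12

[-8, -14, 11, 29, 12]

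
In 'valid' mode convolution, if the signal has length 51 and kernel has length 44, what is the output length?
'Valid' mode counts only positions where the kernel fully overlaps the signal: m - n + 1 = 51 - 44 + 1 = 8

8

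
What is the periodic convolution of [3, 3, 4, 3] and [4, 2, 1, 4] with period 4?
Use y[k] = Σ_j a[j]·b[(k-j) mod 4]. y[0] = 3×4 + 3×4 + 4×1 + 3×2 = 34; y[1] = 3×2 + 3×4 + 4×4 + 3×1 = 37; y[2] = 3×1 + 3×2 + 4×4 + 3×4 = 37; y[3] = 3×4 + 3×1 + 4×2 + 3×4 = 35. Result: [34, 37, 37, 35]

[34, 37, 37, 35]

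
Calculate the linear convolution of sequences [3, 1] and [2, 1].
y[0] = 3×2 = 6; y[1] = 3×1 + 1×2 = 5; y[2] = 1×1 = 1

[6, 5, 1]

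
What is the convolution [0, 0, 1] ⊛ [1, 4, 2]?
y[0] = 0×1 = 0; y[1] = 0×4 + 0×1 = 0; y[2] = 0×2 + 0×4 + 1×1 = 1; y[3] = 0×2 + 1×4 = 4; y[4] = 1×2 = 2

[0, 0, 1, 4, 2]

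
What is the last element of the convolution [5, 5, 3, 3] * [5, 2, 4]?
Use y[k] = Σ_i a[i]·b[k-i] at k=5. y[5] = 3×4 = 12

12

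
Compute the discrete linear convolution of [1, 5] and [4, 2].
y[0] = 1×4 = 4; y[1] = 1×2 + 5×4 = 22; y[2] = 5×2 = 10

[4, 22, 10]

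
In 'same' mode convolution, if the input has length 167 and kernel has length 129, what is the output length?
'Same' mode returns an output with the same length as the input: 167

167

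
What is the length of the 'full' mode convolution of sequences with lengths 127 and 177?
Linear/full convolution length: m + n - 1 = 127 + 177 - 1 = 303

303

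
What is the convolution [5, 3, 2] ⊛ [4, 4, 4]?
y[0] = 5×4 = 20; y[1] = 5×4 + 3×4 = 32; y[2] = 5×4 + 3×4 + 2×4 = 40; y[3] = 3×4 + 2×4 = 20; y[4] = 2×4 = 8

[20, 32, 40, 20, 8]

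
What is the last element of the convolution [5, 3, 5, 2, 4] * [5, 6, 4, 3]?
Use y[k] = Σ_i a[i]·b[k-i] at k=7. y[7] = 4×3 = 12

12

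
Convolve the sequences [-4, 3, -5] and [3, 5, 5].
y[0] = -4×3 = -12; y[1] = -4×5 + 3×3 = -11; y[2] = -4×5 + 3×5 + -5×3 = -20; y[3] = 3×5 + -5×5 = -10; y[4] = -5×5 = -25

[-12, -11, -20, -10, -25]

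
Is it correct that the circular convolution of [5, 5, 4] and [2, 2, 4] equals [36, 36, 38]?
Recompute circular convolution of [5, 5, 4] and [2, 2, 4]: y[0] = 5×2 + 5×4 + 4×2 = 38; y[1] = 5×2 + 5×2 + 4×4 = 36; y[2] = 5×4 + 5×2 + 4×2 = 38 → [38, 36, 38]. Compare to given [36, 36, 38]: they differ at index 0: given 36, correct 38, so answer: No

No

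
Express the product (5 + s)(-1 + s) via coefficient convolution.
Ascending coefficients: a = [5, 1], b = [-1, 1]. c[0] = 5×-1 = -5; c[1] = 5×1 + 1×-1 = 4; c[2] = 1×1 = 1. Result coefficients: [-5, 4, 1] → -5 + 4s + s^2

-5 + 4s + s^2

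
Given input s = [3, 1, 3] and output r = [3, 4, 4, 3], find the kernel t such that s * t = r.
Output length 4 = len(s) + len(t) - 1 ⇒ len(t) = 2. Solve t forward using t[k] = (r[k] - Σ_{i≥1} s[i]·t[k-i]) / s[0]: t[0] = r[0] / s[0] = 3 / 3 = 1; t[1] = (r[1] - 1×1) / s[0] = (4 - 1×1) / 3 = 1. So t = [1, 1]. Forward-check [3, 1, 3] * [1, 1]: r[0] = 3×1 = 3; r[1] = 3×1 + 1×1 = 4; r[2] = 1×1 + 3×1 = 4; r[3] = 3×1 = 3 → [3, 4, 4, 3] ✓

[1, 1]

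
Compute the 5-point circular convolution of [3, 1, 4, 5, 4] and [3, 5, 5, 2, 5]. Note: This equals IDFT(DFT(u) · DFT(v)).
Either evaluate y[k] = Σ_j u[j]·v[(k-j) mod 5] directly, or use IDFT(DFT(u) · DFT(v)). y[0] = 3×3 + 1×5 + 4×2 + 5×5 + 4×5 = 67; y[1] = 3×5 + 1×3 + 4×5 + 5×2 + 4×5 = 68; y[2] = 3×5 + 1×5 + 4×3 + 5×5 + 4×2 = 65; y[3] = 3×2 + 1×5 + 4×5 + 5×3 + 4×5 = 66; y[4] = 3×5 + 1×2 + 4×5 + 5×5 + 4×3 = 74. Result: [67, 68, 65, 66, 74]

[67, 68, 65, 66, 74]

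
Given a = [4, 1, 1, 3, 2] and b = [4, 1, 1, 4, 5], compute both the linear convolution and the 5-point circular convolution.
Linear: y_lin[0] = 4×4 = 16; y_lin[1] = 4×1 + 1×4 = 8; y_lin[2] = 4×1 + 1×1 + 1×4 = 9; y_lin[3] = 4×4 + 1×1 + 1×1 + 3×4 = 30; y_lin[4] = 4×5 + 1×4 + 1×1 + 3×1 + 2×4 = 36; y_lin[5] = 1×5 + 1×4 + 3×1 + 2×1 = 14; y_lin[6] = 1×5 + 3×4 + 2×1 = 19; y_lin[7] = 3×5 + 2×4 = 23; y_lin[8] = 2×5 = 10 → [16, 8, 9, 30, 36, 14, 19, 23, 10]. Circular (length 5): y[0] = 4×4 + 1×5 + 1×4 + 3×1 + 2×1 = 30; y[1] = 4×1 + 1×4 + 1×5 + 3×4 + 2×1 = 27; y[2] = 4×1 + 1×1 + 1×4 + 3×5 + 2×4 = 32; y[3] = 4×4 + 1×1 + 1×1 + 3×4 + 2×5 = 40; y[4] = 4×5 + 1×4 + 1×1 + 3×1 + 2×4 = 36 → [30, 27, 32, 40, 36]

Linear: [16, 8, 9, 30, 36, 14, 19, 23, 10], Circular: [30, 27, 32, 40, 36]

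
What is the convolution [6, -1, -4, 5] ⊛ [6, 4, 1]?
y[0] = 6×6 = 36; y[1] = 6×4 + -1×6 = 18; y[2] = 6×1 + -1×4 + -4×6 = -22; y[3] = -1×1 + -4×4 + 5×6 = 13; y[4] = -4×1 + 5×4 = 16; y[5] = 5×1 = 5

[36, 18, -22, 13, 16, 5]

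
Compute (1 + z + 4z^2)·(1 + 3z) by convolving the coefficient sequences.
Ascending coefficients: a = [1, 1, 4], b = [1, 3]. c[0] = 1×1 = 1; c[1] = 1×3 + 1×1 = 4; c[2] = 1×3 + 4×1 = 7; c[3] = 4×3 = 12. Result coefficients: [1, 4, 7, 12] → 1 + 4z + 7z^2 + 12z^3

1 + 4z + 7z^2 + 12z^3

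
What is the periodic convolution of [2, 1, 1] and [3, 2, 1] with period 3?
Use y[k] = Σ_j s[j]·t[(k-j) mod 3]. y[0] = 2×3 + 1×1 + 1×2 = 9; y[1] = 2×2 + 1×3 + 1×1 = 8; y[2] = 2×1 + 1×2 + 1×3 = 7. Result: [9, 8, 7]

[9, 8, 7]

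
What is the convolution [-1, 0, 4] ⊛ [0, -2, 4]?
y[0] = -1×0 = 0; y[1] = -1×-2 + 0×0 = 2; y[2] = -1×4 + 0×-2 + 4×0 = -4; y[3] = 0×4 + 4×-2 = -8; y[4] = 4×4 = 16

[0, 2, -4, -8, 16]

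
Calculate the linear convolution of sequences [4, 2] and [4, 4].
y[0] = 4×4 = 16; y[1] = 4×4 + 2×4 = 24; y[2] = 2×4 = 8

[16, 24, 8]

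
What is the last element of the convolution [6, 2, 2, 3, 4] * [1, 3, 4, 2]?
Use y[k] = Σ_i a[i]·b[k-i] at k=7. y[7] = 4×2 = 8

8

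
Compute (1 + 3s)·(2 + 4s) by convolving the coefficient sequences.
Ascending coefficients: a = [1, 3], b = [2, 4]. c[0] = 1×2 = 2; c[1] = 1×4 + 3×2 = 10; c[2] = 3×4 = 12. Result coefficients: [2, 10, 12] → 2 + 10s + 12s^2

2 + 10s + 12s^2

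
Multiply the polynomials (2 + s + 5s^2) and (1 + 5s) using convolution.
Ascending coefficients: a = [2, 1, 5], b = [1, 5]. c[0] = 2×1 = 2; c[1] = 2×5 + 1×1 = 11; c[2] = 1×5 + 5×1 = 10; c[3] = 5×5 = 25. Result coefficients: [2, 11, 10, 25] → 2 + 11s + 10s^2 + 25s^3

2 + 11s + 10s^2 + 25s^3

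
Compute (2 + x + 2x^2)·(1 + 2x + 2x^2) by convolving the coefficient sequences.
Ascending coefficients: a = [2, 1, 2], b = [1, 2, 2]. c[0] = 2×1 = 2; c[1] = 2×2 + 1×1 = 5; c[2] = 2×2 + 1×2 + 2×1 = 8; c[3] = 1×2 + 2×2 = 6; c[4] = 2×2 = 4. Result coefficients: [2, 5, 8, 6, 4] → 2 + 5x + 8x^2 + 6x^3 + 4x^4

2 + 5x + 8x^2 + 6x^3 + 4x^4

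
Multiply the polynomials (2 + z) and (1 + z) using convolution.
Ascending coefficients: a = [2, 1], b = [1, 1]. c[0] = 2×1 = 2; c[1] = 2×1 + 1×1 = 3; c[2] = 1×1 = 1. Result coefficients: [2, 3, 1] → 2 + 3z + z^2

2 + 3z + z^2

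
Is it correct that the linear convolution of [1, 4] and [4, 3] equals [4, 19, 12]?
Recompute linear convolution of [1, 4] and [4, 3]: y[0] = 1×4 = 4; y[1] = 1×3 + 4×4 = 19; y[2] = 4×3 = 12 → [4, 19, 12]. Given [4, 19, 12] matches, so answer: Yes

Yes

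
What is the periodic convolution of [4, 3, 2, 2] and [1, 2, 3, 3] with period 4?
Use y[k] = Σ_j x[j]·h[(k-j) mod 4]. y[0] = 4×1 + 3×3 + 2×3 + 2×2 = 23; y[1] = 4×2 + 3×1 + 2×3 + 2×3 = 23; y[2] = 4×3 + 3×2 + 2×1 + 2×3 = 26; y[3] = 4×3 + 3×3 + 2×2 + 2×1 = 27. Result: [23, 23, 26, 27]

[23, 23, 26, 27]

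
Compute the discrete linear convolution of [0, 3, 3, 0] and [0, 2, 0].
y[0] = 0×0 = 0; y[1] = 0×2 + 3×0 = 0; y[2] = 0×0 + 3×2 + 3×0 = 6; y[3] = 3×0 + 3×2 + 0×0 = 6; y[4] = 3×0 + 0×2 = 0; y[5] = 0×0 = 0

[0, 0, 6, 6, 0, 0]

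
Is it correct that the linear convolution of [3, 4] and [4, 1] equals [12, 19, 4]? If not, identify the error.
Recompute linear convolution of [3, 4] and [4, 1]: y[0] = 3×4 = 12; y[1] = 3×1 + 4×4 = 19; y[2] = 4×1 = 4 → [12, 19, 4]. Given [12, 19, 4] matches, so answer: Yes

Yes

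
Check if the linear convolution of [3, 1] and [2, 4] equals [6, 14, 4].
Recompute linear convolution of [3, 1] and [2, 4]: y[0] = 3×2 = 6; y[1] = 3×4 + 1×2 = 14; y[2] = 1×4 = 4 → [6, 14, 4]. Given [6, 14, 4] matches, so answer: Yes

Yes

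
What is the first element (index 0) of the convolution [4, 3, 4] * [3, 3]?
Use y[k] = Σ_i a[i]·b[k-i] at k=0. y[0] = 4×3 = 12

12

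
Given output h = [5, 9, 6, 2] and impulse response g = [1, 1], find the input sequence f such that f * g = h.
Deconvolve h=[5, 9, 6, 2] by g=[1, 1]. Since g[0]=1, solve forward: f[0] = h[0] / 1 = 5; f[1] = (h[1] - 5×1) / 1 = 4; f[2] = (h[2] - 4×1) / 1 = 2. So f = [5, 4, 2]. Check by forward convolution: h[0] = 5×1 = 5; h[1] = 5×1 + 4×1 = 9; h[2] = 4×1 + 2×1 = 6; h[3] = 2×1 = 2

[5, 4, 2]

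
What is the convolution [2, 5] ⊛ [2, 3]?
y[0] = 2×2 = 4; y[1] = 2×3 + 5×2 = 16; y[2] = 5×3 = 15

[4, 16, 15]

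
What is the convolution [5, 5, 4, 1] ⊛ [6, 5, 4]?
y[0] = 5×6 = 30; y[1] = 5×5 + 5×6 = 55; y[2] = 5×4 + 5×5 + 4×6 = 69; y[3] = 5×4 + 4×5 + 1×6 = 46; y[4] = 4×4 + 1×5 = 21; y[5] = 1×4 = 4

[30, 55, 69, 46, 21, 4]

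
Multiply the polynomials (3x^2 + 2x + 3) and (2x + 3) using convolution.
Ascending coefficients: a = [3, 2, 3], b = [3, 2]. c[0] = 3×3 = 9; c[1] = 3×2 + 2×3 = 12; c[2] = 2×2 + 3×3 = 13; c[3] = 3×2 = 6. Result coefficients: [9, 12, 13, 6] → 6x^3 + 13x^2 + 12x + 9

6x^3 + 13x^2 + 12x + 9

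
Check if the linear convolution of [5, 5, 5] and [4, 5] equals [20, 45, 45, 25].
Recompute linear convolution of [5, 5, 5] and [4, 5]: y[0] = 5×4 = 20; y[1] = 5×5 + 5×4 = 45; y[2] = 5×5 + 5×4 = 45; y[3] = 5×5 = 25 → [20, 45, 45, 25]. Given [20, 45, 45, 25] matches, so answer: Yes

Yes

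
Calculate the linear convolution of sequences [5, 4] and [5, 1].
y[0] = 5×5 = 25; y[1] = 5×1 + 4×5 = 25; y[2] = 4×1 = 4

[25, 25, 4]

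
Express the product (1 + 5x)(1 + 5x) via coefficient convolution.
Ascending coefficients: a = [1, 5], b = [1, 5]. c[0] = 1×1 = 1; c[1] = 1×5 + 5×1 = 10; c[2] = 5×5 = 25. Result coefficients: [1, 10, 25] → 1 + 10x + 25x^2

1 + 10x + 25x^2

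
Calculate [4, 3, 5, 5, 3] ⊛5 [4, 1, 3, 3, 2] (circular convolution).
Use y[k] = Σ_j s[j]·t[(k-j) mod 5]. y[0] = 4×4 + 3×2 + 5×3 + 5×3 + 3×1 = 55; y[1] = 4×1 + 3×4 + 5×2 + 5×3 + 3×3 = 50; y[2] = 4×3 + 3×1 + 5×4 + 5×2 + 3×3 = 54; y[3] = 4×3 + 3×3 + 5×1 + 5×4 + 3×2 = 52; y[4] = 4×2 + 3×3 + 5×3 + 5×1 + 3×4 = 49. Result: [55, 50, 54, 52, 49]

[55, 50, 54, 52, 49]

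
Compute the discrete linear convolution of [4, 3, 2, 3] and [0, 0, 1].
y[0] = 4×0 = 0; y[1] = 4×0 + 3×0 = 0; y[2] = 4×1 + 3×0 + 2×0 = 4; y[3] = 3×1 + 2×0 + 3×0 = 3; y[4] = 2×1 + 3×0 = 2; y[5] = 3×1 = 3

[0, 0, 4, 3, 2, 3]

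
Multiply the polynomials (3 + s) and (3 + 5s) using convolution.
Ascending coefficients: a = [3, 1], b = [3, 5]. c[0] = 3×3 = 9; c[1] = 3×5 + 1×3 = 18; c[2] = 1×5 = 5. Result coefficients: [9, 18, 5] → 9 + 18s + 5s^2

9 + 18s + 5s^2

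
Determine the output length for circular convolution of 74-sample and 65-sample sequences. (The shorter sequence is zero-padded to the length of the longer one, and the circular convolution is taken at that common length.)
Circular convolution (zero-padding the shorter input) has length max(m, n) = max(74, 65) = 74

74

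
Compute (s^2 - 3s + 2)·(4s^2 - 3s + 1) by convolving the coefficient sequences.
Ascending coefficients: a = [2, -3, 1], b = [1, -3, 4]. c[0] = 2×1 = 2; c[1] = 2×-3 + -3×1 = -9; c[2] = 2×4 + -3×-3 + 1×1 = 18; c[3] = -3×4 + 1×-3 = -15; c[4] = 1×4 = 4. Result coefficients: [2, -9, 18, -15, 4] → 4s^4 - 15s^3 + 18s^2 - 9s + 2

4s^4 - 15s^3 + 18s^2 - 9s + 2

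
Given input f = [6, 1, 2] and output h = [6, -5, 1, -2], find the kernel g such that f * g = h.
Output length 4 = len(f) + len(g) - 1 ⇒ len(g) = 2. Solve g forward using g[k] = (h[k] - Σ_{i≥1} f[i]·g[k-i]) / f[0]: g[0] = h[0] / f[0] = 6 / 6 = 1; g[1] = (h[1] - 1×1) / f[0] = (-5 - 1×1) / 6 = -1. So g = [1, -1]. Forward-check [6, 1, 2] * [1, -1]: h[0] = 6×1 = 6; h[1] = 6×-1 + 1×1 = -5; h[2] = 1×-1 + 2×1 = 1; h[3] = 2×-1 = -2 → [6, -5, 1, -2] ✓

[1, -1]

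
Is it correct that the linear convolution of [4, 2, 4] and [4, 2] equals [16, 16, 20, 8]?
Recompute linear convolution of [4, 2, 4] and [4, 2]: y[0] = 4×4 = 16; y[1] = 4×2 + 2×4 = 16; y[2] = 2×2 + 4×4 = 20; y[3] = 4×2 = 8 → [16, 16, 20, 8]. Given [16, 16, 20, 8] matches, so answer: Yes

Yes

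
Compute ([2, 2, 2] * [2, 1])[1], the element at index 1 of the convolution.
Use y[k] = Σ_i a[i]·b[k-i] at k=1. y[1] = 2×1 + 2×2 = 6

6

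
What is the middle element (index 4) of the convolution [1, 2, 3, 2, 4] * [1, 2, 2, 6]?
Use y[k] = Σ_i a[i]·b[k-i] at k=4. y[4] = 2×6 + 3×2 + 2×2 + 4×1 = 26

26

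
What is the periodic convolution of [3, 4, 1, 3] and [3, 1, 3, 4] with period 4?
Use y[k] = Σ_j s[j]·t[(k-j) mod 4]. y[0] = 3×3 + 4×4 + 1×3 + 3×1 = 31; y[1] = 3×1 + 4×3 + 1×4 + 3×3 = 28; y[2] = 3×3 + 4×1 + 1×3 + 3×4 = 28; y[3] = 3×4 + 4×3 + 1×1 + 3×3 = 34. Result: [31, 28, 28, 34]

[31, 28, 28, 34]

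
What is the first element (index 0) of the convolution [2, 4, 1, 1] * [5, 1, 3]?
Use y[k] = Σ_i a[i]·b[k-i] at k=0. y[0] = 2×5 = 10

10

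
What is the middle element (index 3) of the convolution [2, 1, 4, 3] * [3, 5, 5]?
Use y[k] = Σ_i a[i]·b[k-i] at k=3. y[3] = 1×5 + 4×5 + 3×3 = 34

34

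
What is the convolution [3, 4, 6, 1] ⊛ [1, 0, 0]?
y[0] = 3×1 = 3; y[1] = 3×0 + 4×1 = 4; y[2] = 3×0 + 4×0 + 6×1 = 6; y[3] = 4×0 + 6×0 + 1×1 = 1; y[4] = 6×0 + 1×0 = 0; y[5] = 1×0 = 0

[3, 4, 6, 1, 0, 0]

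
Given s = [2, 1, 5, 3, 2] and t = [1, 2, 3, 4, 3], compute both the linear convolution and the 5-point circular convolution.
Linear: y_lin[0] = 2×1 = 2; y_lin[1] = 2×2 + 1×1 = 5; y_lin[2] = 2×3 + 1×2 + 5×1 = 13; y_lin[3] = 2×4 + 1×3 + 5×2 + 3×1 = 24; y_lin[4] = 2×3 + 1×4 + 5×3 + 3×2 + 2×1 = 33; y_lin[5] = 1×3 + 5×4 + 3×3 + 2×2 = 36; y_lin[6] = 5×3 + 3×4 + 2×3 = 33; y_lin[7] = 3×3 + 2×4 = 17; y_lin[8] = 2×3 = 6 → [2, 5, 13, 24, 33, 36, 33, 17, 6]. Circular (length 5): y[0] = 2×1 + 1×3 + 5×4 + 3×3 + 2×2 = 38; y[1] = 2×2 + 1×1 + 5×3 + 3×4 + 2×3 = 38; y[2] = 2×3 + 1×2 + 5×1 + 3×3 + 2×4 = 30; y[3] = 2×4 + 1×3 + 5×2 + 3×1 + 2×3 = 30; y[4] = 2×3 + 1×4 + 5×3 + 3×2 + 2×1 = 33 → [38, 38, 30, 30, 33]

Linear: [2, 5, 13, 24, 33, 36, 33, 17, 6], Circular: [38, 38, 30, 30, 33]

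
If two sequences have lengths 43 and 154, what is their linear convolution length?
Linear/full convolution length: m + n - 1 = 43 + 154 - 1 = 196

196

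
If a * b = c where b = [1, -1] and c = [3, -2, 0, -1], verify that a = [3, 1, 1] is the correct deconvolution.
Forward-compute [3, 1, 1] * [1, -1]: c[0] = 3×1 = 3; c[1] = 3×-1 + 1×1 = -2; c[2] = 1×-1 + 1×1 = 0; c[3] = 1×-1 = -1 → [3, -2, 0, -1]. Matches given c = [3, -2, 0, -1], so verified.

Verified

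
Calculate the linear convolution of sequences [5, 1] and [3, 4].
y[0] = 5×3 = 15; y[1] = 5×4 + 1×3 = 23; y[2] = 1×4 = 4

[15, 23, 4]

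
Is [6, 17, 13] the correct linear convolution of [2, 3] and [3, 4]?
Recompute linear convolution of [2, 3] and [3, 4]: y[0] = 2×3 = 6; y[1] = 2×4 + 3×3 = 17; y[2] = 3×4 = 12 → [6, 17, 12]. Compare to given [6, 17, 13]: they differ at index 2: given 13, correct 12, so answer: No

No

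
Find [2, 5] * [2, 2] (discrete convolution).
y[0] = 2×2 = 4; y[1] = 2×2 + 5×2 = 14; y[2] = 5×2 = 10

[4, 14, 10]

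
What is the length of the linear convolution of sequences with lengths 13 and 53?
Linear/full convolution length: m + n - 1 = 13 + 53 - 1 = 65

65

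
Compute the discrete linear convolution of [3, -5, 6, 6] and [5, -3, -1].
y[0] = 3×5 = 15; y[1] = 3×-3 + -5×5 = -34; y[2] = 3×-1 + -5×-3 + 6×5 = 42; y[3] = -5×-1 + 6×-3 + 6×5 = 17; y[4] = 6×-1 + 6×-3 = -24; y[5] = 6×-1 = -6

[15, -34, 42, 17, -24, -6]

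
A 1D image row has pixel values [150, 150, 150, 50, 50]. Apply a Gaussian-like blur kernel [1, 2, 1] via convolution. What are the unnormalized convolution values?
Convolve image row [150, 150, 150, 50, 50] with kernel [1, 2, 1]: y[0] = 150×1 = 150; y[1] = 150×2 + 150×1 = 450; y[2] = 150×1 + 150×2 + 150×1 = 600; y[3] = 150×1 + 150×2 + 50×1 = 500; y[4] = 150×1 + 50×2 + 50×1 = 300; y[5] = 50×1 + 50×2 = 150; y[6] = 50×1 = 50 → [150, 450, 600, 500, 300, 150, 50]. Normalization factor = sum(kernel) = 4.

[150, 450, 600, 500, 300, 150, 50]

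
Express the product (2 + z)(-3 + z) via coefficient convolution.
Ascending coefficients: a = [2, 1], b = [-3, 1]. c[0] = 2×-3 = -6; c[1] = 2×1 + 1×-3 = -1; c[2] = 1×1 = 1. Result coefficients: [-6, -1, 1] → -6 - z + z^2

-6 - z + z^2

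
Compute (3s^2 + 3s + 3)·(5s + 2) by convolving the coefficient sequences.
Ascending coefficients: a = [3, 3, 3], b = [2, 5]. c[0] = 3×2 = 6; c[1] = 3×5 + 3×2 = 21; c[2] = 3×5 + 3×2 = 21; c[3] = 3×5 = 15. Result coefficients: [6, 21, 21, 15] → 15s^3 + 21s^2 + 21s + 6

15s^3 + 21s^2 + 21s + 6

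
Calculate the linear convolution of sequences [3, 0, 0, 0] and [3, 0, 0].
y[0] = 3×3 = 9; y[1] = 3×0 + 0×3 = 0; y[2] = 3×0 + 0×0 + 0×3 = 0; y[3] = 0×0 + 0×0 + 0×3 = 0; y[4] = 0×0 + 0×0 = 0; y[5] = 0×0 = 0

[9, 0, 0, 0, 0, 0]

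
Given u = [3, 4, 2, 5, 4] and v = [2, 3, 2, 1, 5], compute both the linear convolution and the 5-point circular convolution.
Linear: y_lin[0] = 3×2 = 6; y_lin[1] = 3×3 + 4×2 = 17; y_lin[2] = 3×2 + 4×3 + 2×2 = 22; y_lin[3] = 3×1 + 4×2 + 2×3 + 5×2 = 27; y_lin[4] = 3×5 + 4×1 + 2×2 + 5×3 + 4×2 = 46; y_lin[5] = 4×5 + 2×1 + 5×2 + 4×3 = 44; y_lin[6] = 2×5 + 5×1 + 4×2 = 23; y_lin[7] = 5×5 + 4×1 = 29; y_lin[8] = 4×5 = 20 → [6, 17, 22, 27, 46, 44, 23, 29, 20]. Circular (length 5): y[0] = 3×2 + 4×5 + 2×1 + 5×2 + 4×3 = 50; y[1] = 3×3 + 4×2 + 2×5 + 5×1 + 4×2 = 40; y[2] = 3×2 + 4×3 + 2×2 + 5×5 + 4×1 = 51; y[3] = 3×1 + 4×2 + 2×3 + 5×2 + 4×5 = 47; y[4] = 3×5 + 4×1 + 2×2 + 5×3 + 4×2 = 46 → [50, 40, 51, 47, 46]

Linear: [6, 17, 22, 27, 46, 44, 23, 29, 20], Circular: [50, 40, 51, 47, 46]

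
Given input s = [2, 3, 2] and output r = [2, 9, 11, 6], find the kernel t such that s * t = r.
Output length 4 = len(s) + len(t) - 1 ⇒ len(t) = 2. Solve t forward using t[k] = (r[k] - Σ_{i≥1} s[i]·t[k-i]) / s[0]: t[0] = r[0] / s[0] = 2 / 2 = 1; t[1] = (r[1] - 3×1) / s[0] = (9 - 3×1) / 2 = 3. So t = [1, 3]. Forward-check [2, 3, 2] * [1, 3]: r[0] = 2×1 = 2; r[1] = 2×3 + 3×1 = 9; r[2] = 3×3 + 2×1 = 11; r[3] = 2×3 = 6 → [2, 9, 11, 6] ✓

[1, 3]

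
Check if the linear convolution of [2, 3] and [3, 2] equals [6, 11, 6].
Recompute linear convolution of [2, 3] and [3, 2]: y[0] = 2×3 = 6; y[1] = 2×2 + 3×3 = 13; y[2] = 3×2 = 6 → [6, 13, 6]. Compare to given [6, 11, 6]: they differ at index 1: given 11, correct 13, so answer: No

No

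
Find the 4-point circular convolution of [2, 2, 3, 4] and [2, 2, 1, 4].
Use y[k] = Σ_j a[j]·b[(k-j) mod 4]. y[0] = 2×2 + 2×4 + 3×1 + 4×2 = 23; y[1] = 2×2 + 2×2 + 3×4 + 4×1 = 24; y[2] = 2×1 + 2×2 + 3×2 + 4×4 = 28; y[3] = 2×4 + 2×1 + 3×2 + 4×2 = 24. Result: [23, 24, 28, 24]

[23, 24, 28, 24]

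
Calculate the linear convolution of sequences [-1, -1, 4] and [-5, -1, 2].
y[0] = -1×-5 = 5; y[1] = -1×-1 + -1×-5 = 6; y[2] = -1×2 + -1×-1 + 4×-5 = -21; y[3] = -1×2 + 4×-1 = -6; y[4] = 4×2 = 8

[5, 6, -21, -6, 8]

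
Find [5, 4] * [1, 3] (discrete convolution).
y[0] = 5×1 = 5; y[1] = 5×3 + 4×1 = 19; y[2] = 4×3 = 12

[5, 19, 12]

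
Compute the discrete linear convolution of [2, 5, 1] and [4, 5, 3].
y[0] = 2×4 = 8; y[1] = 2×5 + 5×4 = 30; y[2] = 2×3 + 5×5 + 1×4 = 35; y[3] = 5×3 + 1×5 = 20; y[4] = 1×3 = 3

[8, 30, 35, 20, 3]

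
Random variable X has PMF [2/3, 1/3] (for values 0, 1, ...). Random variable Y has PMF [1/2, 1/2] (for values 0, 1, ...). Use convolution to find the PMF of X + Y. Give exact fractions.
P(X+Y=k) = Σ_i P(X=i)·P(Y=k-i) — a convolution of [2/3, 1/3] and [1/2, 1/2]. P(X+Y=0) = (2/3)×(1/2) = 1/3; P(X+Y=1) = (2/3)×(1/2) + (1/3)×(1/2) = 1/3 + 1/6 = 1/2; P(X+Y=2) = (1/3)×(1/2) = 1/6. PMF: [1/3, 1/2, 1/6] (sums to 1 ✓)

[1/3, 1/2, 1/6]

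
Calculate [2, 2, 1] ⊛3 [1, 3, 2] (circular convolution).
Use y[k] = Σ_j a[j]·b[(k-j) mod 3]. y[0] = 2×1 + 2×2 + 1×3 = 9; y[1] = 2×3 + 2×1 + 1×2 = 10; y[2] = 2×2 + 2×3 + 1×1 = 11. Result: [9, 10, 11]

[9, 10, 11]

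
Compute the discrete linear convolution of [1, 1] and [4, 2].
y[0] = 1×4 = 4; y[1] = 1×2 + 1×4 = 6; y[2] = 1×2 = 2

[4, 6, 2]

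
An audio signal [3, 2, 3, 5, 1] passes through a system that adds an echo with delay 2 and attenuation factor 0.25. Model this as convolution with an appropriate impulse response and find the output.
Direct-path + delayed-attenuated-path model → impulse response h = [1, 0, 0.25] (1 at lag 0, 0.25 at lag 2). Output y[n] = x[n] + 0.25·x[n - 2] (with x[n] = 0 outside 0..4): y[0] = 3 + 0.25×0 = 3; y[1] = 2 + 0.25×0 = 2; y[2] = 3 + 0.25×3 = 3.75; y[3] = 5 + 0.25×2 = 5.5; y[4] = 1 + 0.25×3 = 1.75; y[5] = 0 + 0.25×5 = 1.25; y[6] = 0 + 0.25×1 = 0.25. So y = [3, 2, 3.75, 5.5, 1.75, 1.25, 0.25]

[3, 2, 3.75, 5.5, 1.75, 1.25, 0.25]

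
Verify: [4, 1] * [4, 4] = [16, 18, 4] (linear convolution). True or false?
Recompute linear convolution of [4, 1] and [4, 4]: y[0] = 4×4 = 16; y[1] = 4×4 + 1×4 = 20; y[2] = 1×4 = 4 → [16, 20, 4]. Compare to given [16, 18, 4]: they differ at index 1: given 18, correct 20, so answer: No

No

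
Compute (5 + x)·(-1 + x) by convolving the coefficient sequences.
Ascending coefficients: a = [5, 1], b = [-1, 1]. c[0] = 5×-1 = -5; c[1] = 5×1 + 1×-1 = 4; c[2] = 1×1 = 1. Result coefficients: [-5, 4, 1] → -5 + 4x + x^2

-5 + 4x + x^2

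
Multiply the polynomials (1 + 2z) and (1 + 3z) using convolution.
Ascending coefficients: a = [1, 2], b = [1, 3]. c[0] = 1×1 = 1; c[1] = 1×3 + 2×1 = 5; c[2] = 2×3 = 6. Result coefficients: [1, 5, 6] → 1 + 5z + 6z^2

1 + 5z + 6z^2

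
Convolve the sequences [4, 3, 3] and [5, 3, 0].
y[0] = 4×5 = 20; y[1] = 4×3 + 3×5 = 27; y[2] = 4×0 + 3×3 + 3×5 = 24; y[3] = 3×0 + 3×3 = 9; y[4] = 3×0 = 0

[20, 27, 24, 9, 0]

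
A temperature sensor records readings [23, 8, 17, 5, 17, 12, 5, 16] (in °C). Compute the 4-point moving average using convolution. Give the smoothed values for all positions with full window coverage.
4-point moving average kernel = [1, 1, 1, 1]. Apply in 'valid' mode (full window coverage): avg[0] = (23 + 8 + 17 + 5) / 4 = 13.25; avg[1] = (8 + 17 + 5 + 17) / 4 = 11.75; avg[2] = (17 + 5 + 17 + 12) / 4 = 12.75; avg[3] = (5 + 17 + 12 + 5) / 4 = 9.75; avg[4] = (17 + 12 + 5 + 16) / 4 = 12.5. Smoothed values: [13.25, 11.75, 12.75, 9.75, 12.5]

[13.25, 11.75, 12.75, 9.75, 12.5]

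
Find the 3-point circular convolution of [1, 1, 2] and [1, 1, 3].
Use y[k] = Σ_j x[j]·h[(k-j) mod 3]. y[0] = 1×1 + 1×3 + 2×1 = 6; y[1] = 1×1 + 1×1 + 2×3 = 8; y[2] = 1×3 + 1×1 + 2×1 = 6. Result: [6, 8, 6]

[6, 8, 6]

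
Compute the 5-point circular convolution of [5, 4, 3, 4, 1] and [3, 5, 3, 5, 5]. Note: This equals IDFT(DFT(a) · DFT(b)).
Either evaluate y[k] = Σ_j a[j]·b[(k-j) mod 5] directly, or use IDFT(DFT(a) · DFT(b)). y[0] = 5×3 + 4×5 + 3×5 + 4×3 + 1×5 = 67; y[1] = 5×5 + 4×3 + 3×5 + 4×5 + 1×3 = 75; y[2] = 5×3 + 4×5 + 3×3 + 4×5 + 1×5 = 69; y[3] = 5×5 + 4×3 + 3×5 + 4×3 + 1×5 = 69; y[4] = 5×5 + 4×5 + 3×3 + 4×5 + 1×3 = 77. Result: [67, 75, 69, 69, 77]

[67, 75, 69, 69, 77]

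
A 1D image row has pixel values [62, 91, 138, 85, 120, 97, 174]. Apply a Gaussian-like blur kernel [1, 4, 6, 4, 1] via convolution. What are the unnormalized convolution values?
Convolve image row [62, 91, 138, 85, 120, 97, 174] with kernel [1, 4, 6, 4, 1]: y[0] = 62×1 = 62; y[1] = 62×4 + 91×1 = 339; y[2] = 62×6 + 91×4 + 138×1 = 874; y[3] = 62×4 + 91×6 + 138×4 + 85×1 = 1431; y[4] = 62×1 + 91×4 + 138×6 + 85×4 + 120×1 = 1714; y[5] = 91×1 + 138×4 + 85×6 + 120×4 + 97×1 = 1730; y[6] = 138×1 + 85×4 + 120×6 + 97×4 + 174×1 = 1760; y[7] = 85×1 + 120×4 + 97×6 + 174×4 = 1843; y[8] = 120×1 + 97×4 + 174×6 = 1552; y[9] = 97×1 + 174×4 = 793; y[10] = 174×1 = 174 → [62, 339, 874, 1431, 1714, 1730, 1760, 1843, 1552, 793, 174]. Normalization factor = sum(kernel) = 16.

[62, 339, 874, 1431, 1714, 1730, 1760, 1843, 1552, 793, 174]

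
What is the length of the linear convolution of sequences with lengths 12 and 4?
Linear/full convolution length: m + n - 1 = 12 + 4 - 1 = 15

15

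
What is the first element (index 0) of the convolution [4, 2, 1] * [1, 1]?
Use y[k] = Σ_i a[i]·b[k-i] at k=0. y[0] = 4×1 = 4

4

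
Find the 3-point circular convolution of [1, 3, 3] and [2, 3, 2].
Use y[k] = Σ_j f[j]·g[(k-j) mod 3]. y[0] = 1×2 + 3×2 + 3×3 = 17; y[1] = 1×3 + 3×2 + 3×2 = 15; y[2] = 1×2 + 3×3 + 3×2 = 17. Result: [17, 15, 17]

[17, 15, 17]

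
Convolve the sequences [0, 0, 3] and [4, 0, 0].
y[0] = 0×4 = 0; y[1] = 0×0 + 0×4 = 0; y[2] = 0×0 + 0×0 + 3×4 = 12; y[3] = 0×0 + 3×0 = 0; y[4] = 3×0 = 0

[0, 0, 12, 0, 0]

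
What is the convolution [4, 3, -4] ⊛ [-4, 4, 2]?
y[0] = 4×-4 = -16; y[1] = 4×4 + 3×-4 = 4; y[2] = 4×2 + 3×4 + -4×-4 = 36; y[3] = 3×2 + -4×4 = -10; y[4] = -4×2 = -8

[-16, 4, 36, -10, -8]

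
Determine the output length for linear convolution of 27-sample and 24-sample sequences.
Linear/full convolution length: m + n - 1 = 27 + 24 - 1 = 50

50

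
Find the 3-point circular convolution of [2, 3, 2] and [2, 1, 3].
Use y[k] = Σ_j a[j]·b[(k-j) mod 3]. y[0] = 2×2 + 3×3 + 2×1 = 15; y[1] = 2×1 + 3×2 + 2×3 = 14; y[2] = 2×3 + 3×1 + 2×2 = 13. Result: [15, 14, 13]

[15, 14, 13]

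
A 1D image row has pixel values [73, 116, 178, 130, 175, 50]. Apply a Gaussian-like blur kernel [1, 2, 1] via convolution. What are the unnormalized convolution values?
Convolve image row [73, 116, 178, 130, 175, 50] with kernel [1, 2, 1]: y[0] = 73×1 = 73; y[1] = 73×2 + 116×1 = 262; y[2] = 73×1 + 116×2 + 178×1 = 483; y[3] = 116×1 + 178×2 + 130×1 = 602; y[4] = 178×1 + 130×2 + 175×1 = 613; y[5] = 130×1 + 175×2 + 50×1 = 530; y[6] = 175×1 + 50×2 = 275; y[7] = 50×1 = 50 → [73, 262, 483, 602, 613, 530, 275, 50]. Normalization factor = sum(kernel) = 4.

[73, 262, 483, 602, 613, 530, 275, 50]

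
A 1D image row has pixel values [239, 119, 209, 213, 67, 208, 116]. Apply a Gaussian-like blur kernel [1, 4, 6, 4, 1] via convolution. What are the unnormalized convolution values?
Convolve image row [239, 119, 209, 213, 67, 208, 116] with kernel [1, 4, 6, 4, 1]: y[0] = 239×1 = 239; y[1] = 239×4 + 119×1 = 1075; y[2] = 239×6 + 119×4 + 209×1 = 2119; y[3] = 239×4 + 119×6 + 209×4 + 213×1 = 2719; y[4] = 239×1 + 119×4 + 209×6 + 213×4 + 67×1 = 2888; y[5] = 119×1 + 209×4 + 213×6 + 67×4 + 208×1 = 2709; y[6] = 209×1 + 213×4 + 67×6 + 208×4 + 116×1 = 2411; y[7] = 213×1 + 67×4 + 208×6 + 116×4 = 2193; y[8] = 67×1 + 208×4 + 116×6 = 1595; y[9] = 208×1 + 116×4 = 672; y[10] = 116×1 = 116 → [239, 1075, 2119, 2719, 2888, 2709, 2411, 2193, 1595, 672, 116]. Normalization factor = sum(kernel) = 16.

[239, 1075, 2119, 2719, 2888, 2709, 2411, 2193, 1595, 672, 116]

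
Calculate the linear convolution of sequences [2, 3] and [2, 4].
y[0] = 2×2 = 4; y[1] = 2×4 + 3×2 = 14; y[2] = 3×4 = 12

[4, 14, 12]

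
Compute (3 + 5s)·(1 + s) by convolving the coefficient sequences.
Ascending coefficients: a = [3, 5], b = [1, 1]. c[0] = 3×1 = 3; c[1] = 3×1 + 5×1 = 8; c[2] = 5×1 = 5. Result coefficients: [3, 8, 5] → 3 + 8s + 5s^2

3 + 8s + 5s^2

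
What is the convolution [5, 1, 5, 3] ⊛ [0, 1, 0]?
y[0] = 5×0 = 0; y[1] = 5×1 + 1×0 = 5; y[2] = 5×0 + 1×1 + 5×0 = 1; y[3] = 1×0 + 5×1 + 3×0 = 5; y[4] = 5×0 + 3×1 = 3; y[5] = 3×0 = 0

[0, 5, 1, 5, 3, 0]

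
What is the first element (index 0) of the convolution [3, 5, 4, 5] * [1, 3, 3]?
Use y[k] = Σ_i a[i]·b[k-i] at k=0. y[0] = 3×1 = 3

3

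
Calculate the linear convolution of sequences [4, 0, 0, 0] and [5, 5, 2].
y[0] = 4×5 = 20; y[1] = 4×5 + 0×5 = 20; y[2] = 4×2 + 0×5 + 0×5 = 8; y[3] = 0×2 + 0×5 + 0×5 = 0; y[4] = 0×2 + 0×5 = 0; y[5] = 0×2 = 0

[20, 20, 8, 0, 0, 0]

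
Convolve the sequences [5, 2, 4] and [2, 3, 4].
y[0] = 5×2 = 10; y[1] = 5×3 + 2×2 = 19; y[2] = 5×4 + 2×3 + 4×2 = 34; y[3] = 2×4 + 4×3 = 20; y[4] = 4×4 = 16

[10, 19, 34, 20, 16]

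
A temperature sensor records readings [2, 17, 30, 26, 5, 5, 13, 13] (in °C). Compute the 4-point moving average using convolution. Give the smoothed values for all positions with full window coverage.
4-point moving average kernel = [1, 1, 1, 1]. Apply in 'valid' mode (full window coverage): avg[0] = (2 + 17 + 30 + 26) / 4 = 18.75; avg[1] = (17 + 30 + 26 + 5) / 4 = 19.5; avg[2] = (30 + 26 + 5 + 5) / 4 = 16.5; avg[3] = (26 + 5 + 5 + 13) / 4 = 12.25; avg[4] = (5 + 5 + 13 + 13) / 4 = 9.0. Smoothed values: [18.75, 19.5, 16.5, 12.25, 9.0]

[18.75, 19.5, 16.5, 12.25, 9.0]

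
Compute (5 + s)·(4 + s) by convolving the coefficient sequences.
Ascending coefficients: a = [5, 1], b = [4, 1]. c[0] = 5×4 = 20; c[1] = 5×1 + 1×4 = 9; c[2] = 1×1 = 1. Result coefficients: [20, 9, 1] → 20 + 9s + s^2

20 + 9s + s^2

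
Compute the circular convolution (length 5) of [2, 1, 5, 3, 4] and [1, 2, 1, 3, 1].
Use y[k] = Σ_j a[j]·b[(k-j) mod 5]. y[0] = 2×1 + 1×1 + 5×3 + 3×1 + 4×2 = 29; y[1] = 2×2 + 1×1 + 5×1 + 3×3 + 4×1 = 23; y[2] = 2×1 + 1×2 + 5×1 + 3×1 + 4×3 = 24; y[3] = 2×3 + 1×1 + 5×2 + 3×1 + 4×1 = 24; y[4] = 2×1 + 1×3 + 5×1 + 3×2 + 4×1 = 20. Result: [29, 23, 24, 24, 20]

[29, 23, 24, 24, 20]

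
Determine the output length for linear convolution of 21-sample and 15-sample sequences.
Linear/full convolution length: m + n - 1 = 21 + 15 - 1 = 35

35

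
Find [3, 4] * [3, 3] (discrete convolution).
y[0] = 3×3 = 9; y[1] = 3×3 + 4×3 = 21; y[2] = 4×3 = 12

[9, 21, 12]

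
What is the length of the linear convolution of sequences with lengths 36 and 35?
Linear/full convolution length: m + n - 1 = 36 + 35 - 1 = 70

70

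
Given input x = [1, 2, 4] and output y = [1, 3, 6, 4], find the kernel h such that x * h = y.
Output length 4 = len(x) + len(h) - 1 ⇒ len(h) = 2. Solve h forward using h[k] = (y[k] - Σ_{i≥1} x[i]·h[k-i]) / x[0]: h[0] = y[0] / x[0] = 1 / 1 = 1; h[1] = (y[1] - 2×1) / x[0] = (3 - 2×1) / 1 = 1. So h = [1, 1]. Forward-check [1, 2, 4] * [1, 1]: y[0] = 1×1 = 1; y[1] = 1×1 + 2×1 = 3; y[2] = 2×1 + 4×1 = 6; y[3] = 4×1 = 4 → [1, 3, 6, 4] ✓

[1, 1]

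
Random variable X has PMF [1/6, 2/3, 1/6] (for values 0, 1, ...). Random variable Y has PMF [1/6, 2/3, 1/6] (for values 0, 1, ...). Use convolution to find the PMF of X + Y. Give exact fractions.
P(X+Y=k) = Σ_i P(X=i)·P(Y=k-i) — a convolution of [1/6, 2/3, 1/6] and [1/6, 2/3, 1/6]. P(X+Y=0) = (1/6)×(1/6) = 1/36; P(X+Y=1) = (1/6)×(2/3) + (2/3)×(1/6) = 1/9 + 1/9 = 2/9; P(X+Y=2) = (1/6)×(1/6) + (2/3)×(2/3) + (1/6)×(1/6) = 1/36 + 4/9 + 1/36 = 1/2; P(X+Y=3) = (2/3)×(1/6) + (1/6)×(2/3) = 1/9 + 1/9 = 2/9; P(X+Y=4) = (1/6)×(1/6) = 1/36. PMF: [1/36, 2/9, 1/2, 2/9, 1/36] (sums to 1 ✓)

[1/36, 2/9, 1/2, 2/9, 1/36]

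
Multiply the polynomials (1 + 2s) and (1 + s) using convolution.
Ascending coefficients: a = [1, 2], b = [1, 1]. c[0] = 1×1 = 1; c[1] = 1×1 + 2×1 = 3; c[2] = 2×1 = 2. Result coefficients: [1, 3, 2] → 1 + 3s + 2s^2

1 + 3s + 2s^2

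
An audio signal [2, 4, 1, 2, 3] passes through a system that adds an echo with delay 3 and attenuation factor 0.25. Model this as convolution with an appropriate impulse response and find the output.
Direct-path + delayed-attenuated-path model → impulse response h = [1, 0, 0, 0.25] (1 at lag 0, 0.25 at lag 3). Output y[n] = x[n] + 0.25·x[n - 3] (with x[n] = 0 outside 0..4): y[0] = 2 + 0.25×0 = 2; y[1] = 4 + 0.25×0 = 4; y[2] = 1 + 0.25×0 = 1; y[3] = 2 + 0.25×2 = 2.5; y[4] = 3 + 0.25×4 = 4.0; y[5] = 0 + 0.25×1 = 0.25; y[6] = 0 + 0.25×2 = 0.5; y[7] = 0 + 0.25×3 = 0.75. So y = [2, 4, 1, 2.5, 4.0, 0.25, 0.5, 0.75]

[2, 4, 1, 2.5, 4.0, 0.25, 0.5, 0.75]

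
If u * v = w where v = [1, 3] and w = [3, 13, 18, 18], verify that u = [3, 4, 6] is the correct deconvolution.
Forward-compute [3, 4, 6] * [1, 3]: w[0] = 3×1 = 3; w[1] = 3×3 + 4×1 = 13; w[2] = 4×3 + 6×1 = 18; w[3] = 6×3 = 18 → [3, 13, 18, 18]. Matches given w = [3, 13, 18, 18], so verified.

Verified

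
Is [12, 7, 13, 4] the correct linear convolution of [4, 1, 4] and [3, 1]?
Recompute linear convolution of [4, 1, 4] and [3, 1]: y[0] = 4×3 = 12; y[1] = 4×1 + 1×3 = 7; y[2] = 1×1 + 4×3 = 13; y[3] = 4×1 = 4 → [12, 7, 13, 4]. Given [12, 7, 13, 4] matches, so answer: Yes

Yes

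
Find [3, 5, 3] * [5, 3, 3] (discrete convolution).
y[0] = 3×5 = 15; y[1] = 3×3 + 5×5 = 34; y[2] = 3×3 + 5×3 + 3×5 = 39; y[3] = 5×3 + 3×3 = 24; y[4] = 3×3 = 9

[15, 34, 39, 24, 9]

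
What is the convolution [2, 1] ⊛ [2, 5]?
y[0] = 2×2 = 4; y[1] = 2×5 + 1×2 = 12; y[2] = 1×5 = 5

[4, 12, 5]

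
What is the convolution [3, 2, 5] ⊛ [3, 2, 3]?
y[0] = 3×3 = 9; y[1] = 3×2 + 2×3 = 12; y[2] = 3×3 + 2×2 + 5×3 = 28; y[3] = 2×3 + 5×2 = 16; y[4] = 5×3 = 15

[9, 12, 28, 16, 15]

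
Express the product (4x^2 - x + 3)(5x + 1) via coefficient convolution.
Ascending coefficients: a = [3, -1, 4], b = [1, 5]. c[0] = 3×1 = 3; c[1] = 3×5 + -1×1 = 14; c[2] = -1×5 + 4×1 = -1; c[3] = 4×5 = 20. Result coefficients: [3, 14, -1, 20] → 20x^3 - x^2 + 14x + 3

20x^3 - x^2 + 14x + 3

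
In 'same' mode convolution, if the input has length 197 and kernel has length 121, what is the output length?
'Same' mode returns an output with the same length as the input: 197

197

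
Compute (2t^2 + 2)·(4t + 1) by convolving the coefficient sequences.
Ascending coefficients: a = [2, 0, 2], b = [1, 4]. c[0] = 2×1 = 2; c[1] = 2×4 + 0×1 = 8; c[2] = 0×4 + 2×1 = 2; c[3] = 2×4 = 8. Result coefficients: [2, 8, 2, 8] → 8t^3 + 2t^2 + 8t + 2

8t^3 + 2t^2 + 8t + 2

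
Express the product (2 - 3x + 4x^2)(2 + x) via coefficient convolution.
Ascending coefficients: a = [2, -3, 4], b = [2, 1]. c[0] = 2×2 = 4; c[1] = 2×1 + -3×2 = -4; c[2] = -3×1 + 4×2 = 5; c[3] = 4×1 = 4. Result coefficients: [4, -4, 5, 4] → 4 - 4x + 5x^2 + 4x^3

4 - 4x + 5x^2 + 4x^3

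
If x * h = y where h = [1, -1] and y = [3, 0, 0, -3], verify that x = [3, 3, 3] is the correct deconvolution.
Forward-compute [3, 3, 3] * [1, -1]: y[0] = 3×1 = 3; y[1] = 3×-1 + 3×1 = 0; y[2] = 3×-1 + 3×1 = 0; y[3] = 3×-1 = -3 → [3, 0, 0, -3]. Matches given y = [3, 0, 0, -3], so verified.

Verified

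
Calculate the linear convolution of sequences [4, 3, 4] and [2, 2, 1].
y[0] = 4×2 = 8; y[1] = 4×2 + 3×2 = 14; y[2] = 4×1 + 3×2 + 4×2 = 18; y[3] = 3×1 + 4×2 = 11; y[4] = 4×1 = 4

[8, 14, 18, 11, 4]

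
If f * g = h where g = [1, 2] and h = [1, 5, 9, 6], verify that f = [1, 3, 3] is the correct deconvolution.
Forward-compute [1, 3, 3] * [1, 2]: h[0] = 1×1 = 1; h[1] = 1×2 + 3×1 = 5; h[2] = 3×2 + 3×1 = 9; h[3] = 3×2 = 6 → [1, 5, 9, 6]. Matches given h = [1, 5, 9, 6], so verified.

Verified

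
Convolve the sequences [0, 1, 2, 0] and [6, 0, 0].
y[0] = 0×6 = 0; y[1] = 0×0 + 1×6 = 6; y[2] = 0×0 + 1×0 + 2×6 = 12; y[3] = 1×0 + 2×0 + 0×6 = 0; y[4] = 2×0 + 0×0 = 0; y[5] = 0×0 = 0

[0, 6, 12, 0, 0, 0]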